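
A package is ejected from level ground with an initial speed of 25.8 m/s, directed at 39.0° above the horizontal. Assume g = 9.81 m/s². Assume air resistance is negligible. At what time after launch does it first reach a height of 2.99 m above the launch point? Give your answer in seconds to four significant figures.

0.1957 s

Resolve: vₓ = 25.80 cos 39.0° = 20.05 m/s and v_y0 = 25.80 sin 39.0° = 16.24 m/s.
Require v_y0 t − ½ g t² = 2.99, i.e. 4.905 t² − 16.24 t + 2.99 = 0.
Quadratic formula: t = (16.24 ± √204.96) / 9.81 = (16.24 ± 14.32) / 9.81 → t = 0.1957 s or 3.114 s.
The first (ascending) time is 0.1957 s.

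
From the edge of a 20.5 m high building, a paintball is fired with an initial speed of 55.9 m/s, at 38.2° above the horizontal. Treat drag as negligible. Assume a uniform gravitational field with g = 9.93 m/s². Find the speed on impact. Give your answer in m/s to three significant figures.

Components: vₓ = 55.90 cos 38.2° = 43.93 m/s, v_y0 = 55.90 sin 38.2° = 34.57 m/s.
Vertical motion (up positive, ground at y = 0): 4.965 t² − (34.57) t − 20.5 = 0, so t = (34.57 + √(34.57² + 2·9.93·20.5)) / 9.93 = (34.57 + 40.03) / 9.93 = 7.512 s.
Vertical velocity at impact: v_y = v_y0 − g t = 34.57 − 9.93 × 7.512 = −40.03 m/s.
Speed: |v| = √(vₓ² + v_y²) = √(43.93² + 40.03²) = 59.43 m/s.

59.4 m/s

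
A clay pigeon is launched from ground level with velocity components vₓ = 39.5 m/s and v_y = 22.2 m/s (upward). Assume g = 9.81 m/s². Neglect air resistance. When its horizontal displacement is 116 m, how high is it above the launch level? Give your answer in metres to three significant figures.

At x = 116 m, t = x/vₓ = 116/39.50 = 2.937 s.
Height: y = v_y0 t − ½ g t² = 22.20 × 2.937 − 4.905 × 2.937² = 65.19 − 42.30 = 22.89 m.

22.9 m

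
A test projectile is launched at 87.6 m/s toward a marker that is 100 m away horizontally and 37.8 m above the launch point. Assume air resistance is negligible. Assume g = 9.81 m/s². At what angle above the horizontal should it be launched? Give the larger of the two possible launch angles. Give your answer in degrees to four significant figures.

Trajectory: y = x tanθ − g x² (1 + tan²θ)/(2v₀²). With x = 100, y = 37.8, v₀ = 87.6, g = 9.81:
6.392 tan²θ − 100 tanθ + (44.19) = 0.
tanθ = [100 ± √(100² − 4 × 6.392 × (44.19))] / (2 × 6.392) = (100 ± 94.18) / 12.78, giving tanθ = 0.4552 or 15.19.
θ = 24.47° or 86.23°; the larger is 86.23°.

86.23°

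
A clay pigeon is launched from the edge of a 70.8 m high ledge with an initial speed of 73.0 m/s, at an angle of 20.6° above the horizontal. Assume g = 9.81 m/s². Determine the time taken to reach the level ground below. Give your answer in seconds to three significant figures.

vₓ = 73.00 cos 20.6° = 68.33 m/s; v_y0 = 73.00 sin 20.6° = 25.68 m/s.
With up positive and y = 0 at the ground: y(t) = 70.8 + (25.68) t − 4.905 t². Setting y = 0 and taking the positive root: t = [25.68 + √(25.68² + 2·9.81·70.8)] / 9.81 = (25.68 + 45.26) / 9.81 = 7.232 s.

7.23 s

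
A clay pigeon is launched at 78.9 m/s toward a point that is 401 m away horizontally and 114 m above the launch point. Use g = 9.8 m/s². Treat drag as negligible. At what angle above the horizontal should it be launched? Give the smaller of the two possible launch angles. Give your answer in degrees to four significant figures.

Trajectory: y = x tanθ − g x² (1 + tan²θ)/(2v₀²). With x = 401, y = 114, v₀ = 78.9, g = 9.80:
126.6 tan²θ − 401 tanθ + (240.6) = 0.
tanθ = [401 ± √(401² − 4 × 126.6 × (240.6))] / (2 × 126.6) = (401 ± 197.5) / 253.1, giving tanθ = 0.8039 or 2.364.
θ = 38.80° or 67.07°; the smaller is 38.80°.

38.80°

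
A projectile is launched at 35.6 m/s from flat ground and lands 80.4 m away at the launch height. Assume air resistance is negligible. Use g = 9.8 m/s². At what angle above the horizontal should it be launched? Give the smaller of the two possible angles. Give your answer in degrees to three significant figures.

19.2°

Level-ground range R = v₀² sin(2θ)/g ⇒ sin(2θ) = gR/v₀² = 9.80 × 80.4 / 35.6² = 0.6217.
2θ = 38.44° or 180° − 38.44° = 141.6°, so θ = 19.22° or 70.78°.
The smaller angle is 19.22°.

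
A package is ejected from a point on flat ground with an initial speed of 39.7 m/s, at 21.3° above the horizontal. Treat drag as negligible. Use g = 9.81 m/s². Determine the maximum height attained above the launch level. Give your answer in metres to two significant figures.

vₓ = 39.70 cos 21.3° = 36.99 m/s; v_y0 = 39.70 sin 21.3° = 14.42 m/s.
At the apex v_y = 0, so H = v_y0²/(2g) = 14.42²/19.62 = 10.60 m.

11 m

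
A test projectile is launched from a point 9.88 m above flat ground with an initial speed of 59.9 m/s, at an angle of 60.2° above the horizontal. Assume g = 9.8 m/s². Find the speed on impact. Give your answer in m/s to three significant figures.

61.5 m/s

Components: vₓ = 59.90 cos 60.2° = 29.77 m/s, v_y0 = 59.90 sin 60.2° = 51.98 m/s.
The projectile lands when y = 9.88 + (51.98) t − ½·9.80·t² = 0. Positive root: t = (51.98 + √(51.98² + 2·9.80·9.88)) / 9.80 = (51.98 + 53.81) / 9.80 = 10.79 s.
Vertical velocity at impact: v_y = v_y0 − g t = 51.98 − 9.80 × 10.79 = −53.81 m/s.
Speed: |v| = √(vₓ² + v_y²) = √(29.77² + 53.81²) = 61.50 m/s.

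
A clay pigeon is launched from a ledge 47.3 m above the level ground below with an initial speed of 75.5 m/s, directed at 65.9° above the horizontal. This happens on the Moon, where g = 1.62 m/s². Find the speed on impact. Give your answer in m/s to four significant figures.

Horizontal component vₓ = 75.50 cos 65.9° = 30.83 m/s; vertical v_y0 = 75.50 sin 65.9° = 68.92 m/s.
The projectile lands when y = 47.3 + (68.92) t − ½·1.62·t² = 0. Positive root: t = (68.92 + √(68.92² + 2·1.62·47.3)) / 1.62 = (68.92 + 70.02) / 1.62 = 85.77 s.
Vertical velocity at impact: v_y = v_y0 − g t = 68.92 − 1.62 × 85.77 = −70.02 m/s.
Speed: |v| = √(vₓ² + v_y²) = √(30.83² + 70.02²) = 76.51 m/s.

76.51 m/s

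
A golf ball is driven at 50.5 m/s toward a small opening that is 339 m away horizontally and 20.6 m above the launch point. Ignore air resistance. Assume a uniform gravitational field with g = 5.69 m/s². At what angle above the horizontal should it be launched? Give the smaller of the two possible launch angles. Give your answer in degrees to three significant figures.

29.1°

Trajectory: y = x tanθ − g x² (1 + tan²θ)/(2v₀²). With x = 339, y = 20.6, v₀ = 50.5, g = 5.69:
128.2 tan²θ − 339 tanθ + (148.8) = 0.
tanθ = [339 ± √(339² − 4 × 128.2 × (148.8))] / (2 × 128.2) = (339 ± 196.5) / 256.4, giving tanθ = 0.5558 or 2.088.
θ = 29.06° or 64.41°; the smaller is 29.06°.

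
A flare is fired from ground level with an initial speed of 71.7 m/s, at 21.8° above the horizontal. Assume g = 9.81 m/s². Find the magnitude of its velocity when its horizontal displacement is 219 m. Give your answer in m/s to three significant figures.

66.8 m/s

vₓ = 71.70 cos 21.8° = 66.57 m/s; v_y0 = 71.70 sin 21.8° = 26.63 m/s.
x = vₓ t ⇒ t = 219/66.57 = 3.290 s.
Vertical velocity there: v_y = v_y0 − g t = 26.63 − 9.81 × 3.290 = −5.644 m/s.
Speed: √(vₓ² + v_y²) = √(66.57² + 5.644²) = 66.81 m/s.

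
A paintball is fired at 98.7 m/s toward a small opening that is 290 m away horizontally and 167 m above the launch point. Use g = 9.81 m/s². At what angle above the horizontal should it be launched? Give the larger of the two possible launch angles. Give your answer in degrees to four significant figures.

80.58°

Trajectory: y = x tanθ − g x² (1 + tan²θ)/(2v₀²). With x = 290, y = 167, v₀ = 98.7, g = 9.81:
42.34 tan²θ − 290 tanθ + (209.3) = 0.
tanθ = [290 ± √(290² − 4 × 42.34 × (209.3))] / (2 × 42.34) = (290 ± 220.5) / 84.69, giving tanθ = 0.8201 or 6.028.
θ = 39.35° or 80.58°; the larger is 80.58°.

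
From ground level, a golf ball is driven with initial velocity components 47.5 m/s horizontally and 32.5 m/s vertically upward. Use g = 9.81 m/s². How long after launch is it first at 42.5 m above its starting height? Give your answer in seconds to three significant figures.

1.79 s

Set y = v_y0 t − ½ g t² = 42.5: 4.905 t² − 32.50 t + 42.5 = 0.
t = [32.50 ± √(32.50² − 2·9.81·42.5)] / 9.81 = (32.50 ± 14.91) / 9.81, so t = 1.793 s or t = 4.833 s.
The first (ascending) time is 1.793 s.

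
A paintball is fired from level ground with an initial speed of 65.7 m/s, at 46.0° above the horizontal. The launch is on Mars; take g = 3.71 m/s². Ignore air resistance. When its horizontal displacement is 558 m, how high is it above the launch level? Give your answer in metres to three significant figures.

301 m

Components: vₓ = 65.70 cos 46.0° = 45.64 m/s, v_y0 = 65.70 sin 46.0° = 47.26 m/s.
x = vₓ t ⇒ t = 558/45.64 = 12.23 s.
Height: y = v_y0 t − ½ g t² = 47.26 × 12.23 − 1.855 × 12.23² = 577.8 − 277.3 = 300.5 m.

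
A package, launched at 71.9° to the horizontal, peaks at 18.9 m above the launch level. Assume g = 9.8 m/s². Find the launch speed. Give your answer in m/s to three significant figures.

At the peak v_y = 0, so v_y0 = √(2gH) = √(2 × 9.80 × 18.9) = 19.25 m/s.
v_y0 = v₀ sin θ ⇒ v₀ = 19.25 / sin 71.9° = 20.25 m/s.

20.2 m/s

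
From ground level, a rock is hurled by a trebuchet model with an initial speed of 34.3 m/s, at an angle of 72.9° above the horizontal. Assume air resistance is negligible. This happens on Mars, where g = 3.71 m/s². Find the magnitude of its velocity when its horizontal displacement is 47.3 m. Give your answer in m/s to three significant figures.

Horizontal component vₓ = 34.30 cos 72.9° = 10.09 m/s; vertical v_y0 = 34.30 sin 72.9° = 32.78 m/s.
x = vₓ t ⇒ t = 47.3/10.09 = 4.690 s.
Vertical velocity there: v_y = v_y0 − g t = 32.78 − 3.71 × 4.690 = 15.38 m/s.
Speed: √(vₓ² + v_y²) = √(10.09² + 15.38²) = 18.40 m/s.

18.4 m/s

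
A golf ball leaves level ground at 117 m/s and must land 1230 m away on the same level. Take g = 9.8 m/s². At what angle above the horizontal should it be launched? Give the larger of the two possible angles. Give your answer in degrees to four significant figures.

59.14°

From R = (v₀²/g) sin 2θ: sin 2θ = 9.80 × 1230 / 13689 = 0.8806.
2θ = 61.71° or 180° − 61.71° = 118.3°, so θ = 30.86° or 59.14°.
The larger angle is 59.14°.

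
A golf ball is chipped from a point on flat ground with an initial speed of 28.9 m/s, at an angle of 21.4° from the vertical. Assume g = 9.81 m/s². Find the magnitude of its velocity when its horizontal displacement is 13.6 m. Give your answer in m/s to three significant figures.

Horizontal component vₓ = 28.90 sin 21.4° = 10.54 m/s; vertical v_y0 = 28.90 cos 21.4° = 26.91 m/s.
Time to reach x = 13.6 m: t = x/vₓ = 13.6/10.54 = 1.290 s.
Vertical velocity there: v_y = v_y0 − g t = 26.91 − 9.81 × 1.290 = 14.26 m/s.
Speed: √(vₓ² + v_y²) = √(10.54² + 14.26²) = 17.73 m/s.

17.7 m/s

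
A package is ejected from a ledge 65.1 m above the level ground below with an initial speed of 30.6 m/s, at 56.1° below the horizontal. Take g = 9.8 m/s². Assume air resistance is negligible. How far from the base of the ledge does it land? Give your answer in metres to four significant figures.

32.10 m

Resolve: vₓ = 30.60 cos 56.1° = 17.07 m/s and v_y0 = −25.40 m/s (downward).
The projectile lands when y = 65.1 + (−25.40) t − ½·9.80·t² = 0. Positive root: t = (−25.40 + √(25.40² + 2·9.80·65.1)) / 9.80 = (−25.40 + 43.83) / 9.80 = 1.881 s.
Horizontal distance: R = vₓ t = 17.07 × 1.881 = 32.10 m.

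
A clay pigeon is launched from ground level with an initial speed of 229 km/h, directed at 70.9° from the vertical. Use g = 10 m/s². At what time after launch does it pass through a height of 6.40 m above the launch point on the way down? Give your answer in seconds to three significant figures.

3.83 s

Convert: 229 km/h = 229/3.6 = 63.61 m/s.
vₓ = 63.61 sin 70.9° = 60.11 m/s; v_y0 = 63.61 cos 70.9° = 20.81 m/s.
Require v_y0 t − ½ g t² = 6.40, i.e. 5.000 t² − 20.81 t + 6.40 = 0.
t = [20.81 ± √(20.81² − 2·10.0·6.40)] / 10.0 = (20.81 ± 17.47) / 10.0, so t = 0.3343 s or t = 3.829 s.
The descending-branch root is 3.829 s.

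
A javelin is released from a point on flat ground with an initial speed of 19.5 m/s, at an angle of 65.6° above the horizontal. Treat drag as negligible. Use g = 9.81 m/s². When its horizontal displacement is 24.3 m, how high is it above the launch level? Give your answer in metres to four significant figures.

8.935 m

vₓ = 19.50 cos 65.6° = 8.056 m/s; v_y0 = 19.50 sin 65.6° = 17.76 m/s.
Time to reach x = 24.3 m: t = x/vₓ = 24.3/8.056 = 3.017 s.
Height: y = v_y0 t − ½ g t² = 17.76 × 3.017 − 4.905 × 3.017² = 53.57 − 44.63 = 8.935 m.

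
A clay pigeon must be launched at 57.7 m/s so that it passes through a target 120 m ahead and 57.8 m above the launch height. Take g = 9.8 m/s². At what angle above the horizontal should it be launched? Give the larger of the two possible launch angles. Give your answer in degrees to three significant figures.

Trajectory: y = x tanθ − g x² (1 + tan²θ)/(2v₀²). With x = 120, y = 57.8, v₀ = 57.7, g = 9.80:
21.19 tan²θ − 120 tanθ + (78.99) = 0.
tanθ = [120 ± √(120² − 4 × 21.19 × (78.99))] / (2 × 21.19) = (120 ± 87.77) / 42.39, giving tanθ = 0.7604 or 4.902.
θ = 37.25° or 78.47°; the larger is 78.47°.

78.5°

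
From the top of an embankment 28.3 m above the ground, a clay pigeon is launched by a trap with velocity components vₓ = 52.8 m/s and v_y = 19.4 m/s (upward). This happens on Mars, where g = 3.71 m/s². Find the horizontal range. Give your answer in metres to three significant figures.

621 m

Vertical motion (up positive, ground at y = 0): 1.855 t² − (19.40) t − 28.3 = 0, so t = (19.40 + √(19.40² + 2·3.71·28.3)) / 3.71 = (19.40 + 24.21) / 3.71 = 11.76 s.
Horizontal distance: R = vₓ t = 52.80 × 11.76 = 620.7 m.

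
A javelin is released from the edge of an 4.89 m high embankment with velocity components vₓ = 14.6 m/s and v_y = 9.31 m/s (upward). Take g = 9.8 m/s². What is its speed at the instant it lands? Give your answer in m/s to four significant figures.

19.89 m/s

With up positive and y = 0 at the ground: y(t) = 4.89 + (9.310) t − 4.900 t². Setting y = 0 and taking the positive root: t = [9.310 + √(9.310² + 2·9.80·4.89)] / 9.80 = (9.310 + 13.51) / 9.80 = 2.329 s.
Vertical velocity at impact: v_y = v_y0 − g t = 9.310 − 9.80 × 2.329 = −13.51 m/s.
Speed: |v| = √(vₓ² + v_y²) = √(14.60² + 13.51²) = 19.89 m/s.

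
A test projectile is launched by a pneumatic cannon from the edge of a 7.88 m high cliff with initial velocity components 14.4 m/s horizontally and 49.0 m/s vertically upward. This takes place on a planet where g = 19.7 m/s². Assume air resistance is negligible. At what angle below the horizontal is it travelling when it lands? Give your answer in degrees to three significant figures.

74.5°

With up positive and y = 0 at the ground: y(t) = 7.88 + (49.00) t − 9.850 t². Setting y = 0 and taking the positive root: t = [49.00 + √(49.00² + 2·19.7·7.88)] / 19.7 = (49.00 + 52.07) / 19.7 = 5.131 s.
At impact: v_y = v_y0 − g t = −52.07 m/s; vₓ = 14.40 m/s.
Angle below horizontal: arctan(|v_y|/vₓ) = arctan(52.07/14.40) = 74.54°.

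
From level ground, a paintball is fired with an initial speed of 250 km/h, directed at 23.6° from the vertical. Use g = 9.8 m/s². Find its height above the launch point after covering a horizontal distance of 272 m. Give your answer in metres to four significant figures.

Convert: 250 km/h = 250/3.6 = 69.44 m/s.
Resolve: vₓ = 69.44 sin 23.6° = 27.80 m/s and v_y0 = 69.44 cos 23.6° = 63.64 m/s.
At x = 272 m, t = x/vₓ = 272/27.80 = 9.783 s.
Height: y = v_y0 t − ½ g t² = 63.64 × 9.783 − 4.900 × 9.783² = 622.6 − 469.0 = 153.6 m.

153.6 m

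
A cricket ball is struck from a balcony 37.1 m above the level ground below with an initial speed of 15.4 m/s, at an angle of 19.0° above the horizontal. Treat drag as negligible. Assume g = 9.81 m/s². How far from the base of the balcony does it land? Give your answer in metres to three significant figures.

48.2 m

Components: vₓ = 15.40 cos 19.0° = 14.56 m/s, v_y0 = 15.40 sin 19.0° = 5.014 m/s.
With up positive and y = 0 at the ground: y(t) = 37.1 + (5.014) t − 4.905 t². Setting y = 0 and taking the positive root: t = [5.014 + √(5.014² + 2·9.81·37.1)] / 9.81 = (5.014 + 27.44) / 9.81 = 3.308 s.
Horizontal distance: R = vₓ t = 14.56 × 3.308 = 48.17 m.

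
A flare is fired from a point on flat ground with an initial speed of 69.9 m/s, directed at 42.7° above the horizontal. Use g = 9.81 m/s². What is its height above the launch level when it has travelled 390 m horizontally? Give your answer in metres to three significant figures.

vₓ = 69.90 cos 42.7° = 51.37 m/s; v_y0 = 69.90 sin 42.7° = 47.40 m/s.
At x = 390 m, t = x/vₓ = 390/51.37 = 7.592 s.
Height: y = v_y0 t − ½ g t² = 47.40 × 7.592 − 4.905 × 7.592² = 359.9 − 282.7 = 77.17 m.

77.2 m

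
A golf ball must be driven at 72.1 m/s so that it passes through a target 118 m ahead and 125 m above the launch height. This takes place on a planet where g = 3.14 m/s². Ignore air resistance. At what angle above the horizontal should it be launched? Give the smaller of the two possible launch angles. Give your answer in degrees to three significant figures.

48.8°

Trajectory: y = x tanθ − g x² (1 + tan²θ)/(2v₀²). With x = 118, y = 125, v₀ = 72.1, g = 3.14:
4.205 tan²θ − 118 tanθ + (129.2) = 0.
tanθ = [118 ± √(118² − 4 × 4.205 × (129.2))] / (2 × 4.205) = (118 ± 108.4) / 8.411, giving tanθ = 1.141 or 26.92.
θ = 48.78° or 87.87°; the smaller is 48.78°.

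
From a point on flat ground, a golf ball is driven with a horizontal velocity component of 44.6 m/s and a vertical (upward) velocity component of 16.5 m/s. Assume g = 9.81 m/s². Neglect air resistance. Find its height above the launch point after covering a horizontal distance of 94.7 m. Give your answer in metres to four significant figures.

At x = 94.7 m, t = x/vₓ = 94.7/44.60 = 2.123 s.
Height: y = v_y0 t − ½ g t² = 16.50 × 2.123 − 4.905 × 2.123² = 35.03 − 22.11 = 12.92 m.

12.92 m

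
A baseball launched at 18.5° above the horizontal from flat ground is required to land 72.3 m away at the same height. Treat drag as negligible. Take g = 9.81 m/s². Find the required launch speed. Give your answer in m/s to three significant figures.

34.3 m/s

From R = (v₀² / g) sin 2θ: v₀ = √(gR / sin 2θ).
v₀ = √(9.81 × 72.3 / sin 37.00°) = √(709.3 / 0.6018) = √1178.5 = 34.33 m/s.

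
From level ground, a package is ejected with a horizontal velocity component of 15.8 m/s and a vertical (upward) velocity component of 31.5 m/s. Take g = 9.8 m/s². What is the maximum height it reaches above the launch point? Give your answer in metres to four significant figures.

50.62 m

Maximum height: H = v_y0² / (2g) = 31.50² / (2 × 9.80) = 50.62 m.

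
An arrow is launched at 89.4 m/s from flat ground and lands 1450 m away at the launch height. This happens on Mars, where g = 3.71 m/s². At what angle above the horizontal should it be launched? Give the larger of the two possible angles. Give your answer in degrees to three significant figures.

R = v₀² sin 2θ / g gives sin 2θ = gR/v₀² = 3.71·1450/89.4² = 0.6731.
2θ = 42.31° or 180° − 42.31° = 137.7°, so θ = 21.15° or 68.85°.
The larger angle is 68.85°.

68.8°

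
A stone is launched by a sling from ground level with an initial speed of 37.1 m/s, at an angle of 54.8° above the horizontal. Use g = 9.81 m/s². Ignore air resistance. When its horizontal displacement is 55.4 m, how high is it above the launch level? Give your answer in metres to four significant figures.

45.62 m

Horizontal component vₓ = 37.10 cos 54.8° = 21.39 m/s; vertical v_y0 = 37.10 sin 54.8° = 30.32 m/s.
x = vₓ t ⇒ t = 55.4/21.39 = 2.591 s.
Height: y = v_y0 t − ½ g t² = 30.32 × 2.591 − 4.905 × 2.591² = 78.53 − 32.92 = 45.62 m.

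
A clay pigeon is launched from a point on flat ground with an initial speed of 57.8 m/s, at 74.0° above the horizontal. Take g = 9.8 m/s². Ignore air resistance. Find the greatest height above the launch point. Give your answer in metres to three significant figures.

158 m

Components: vₓ = 57.80 cos 74.0° = 15.93 m/s, v_y0 = 57.80 sin 74.0° = 55.56 m/s.
Maximum height: H = v_y0² / (2g) = 55.56² / (2 × 9.80) = 157.5 m.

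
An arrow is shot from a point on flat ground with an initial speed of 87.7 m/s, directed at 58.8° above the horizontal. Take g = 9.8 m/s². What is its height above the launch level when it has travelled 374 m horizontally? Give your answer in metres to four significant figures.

Resolve: vₓ = 87.70 cos 58.8° = 45.43 m/s and v_y0 = 87.70 sin 58.8° = 75.02 m/s.
x = vₓ t ⇒ t = 374/45.43 = 8.232 s.
Height: y = v_y0 t − ½ g t² = 75.02 × 8.232 − 4.900 × 8.232² = 617.5 − 332.1 = 285.5 m.

285.5 m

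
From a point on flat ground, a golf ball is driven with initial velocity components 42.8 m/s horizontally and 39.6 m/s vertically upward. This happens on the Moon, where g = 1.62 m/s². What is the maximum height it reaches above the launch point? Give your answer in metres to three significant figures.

484 m

Maximum height: H = v_y0² / (2g) = 39.60² / (2 × 1.62) = 484.0 m.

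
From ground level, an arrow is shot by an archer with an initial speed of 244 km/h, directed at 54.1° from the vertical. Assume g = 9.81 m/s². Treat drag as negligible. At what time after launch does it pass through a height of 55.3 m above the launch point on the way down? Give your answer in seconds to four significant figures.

6.318 s

Convert: 244 km/h = 244/3.6 = 67.78 m/s.
Components: vₓ = 67.78 sin 54.1° = 54.90 m/s, v_y0 = 67.78 cos 54.1° = 39.74 m/s.
Set y = v_y0 t − ½ g t² = 55.3: 4.905 t² − 39.74 t + 55.3 = 0.
t = [39.74 ± √(39.74² − 2·9.81·55.3)] / 9.81 = (39.74 ± 22.24) / 9.81, so t = 1.784 s or t = 6.318 s.
The descending-branch root is 6.318 s.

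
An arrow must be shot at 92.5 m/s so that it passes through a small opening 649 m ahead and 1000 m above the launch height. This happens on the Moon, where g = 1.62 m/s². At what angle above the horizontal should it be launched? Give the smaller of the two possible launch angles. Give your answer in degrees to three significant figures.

61.0°

Trajectory: y = x tanθ − g x² (1 + tan²θ)/(2v₀²). With x = 649, y = 1000, v₀ = 92.5, g = 1.62:
39.87 tan²θ − 649 tanθ + (1040) = 0.
tanθ = [649 ± √(649² − 4 × 39.87 × (1040))] / (2 × 39.87) = (649 ± 505.3) / 79.75, giving tanθ = 1.802 or 14.47.
θ = 60.97° or 86.05°; the smaller is 60.97°.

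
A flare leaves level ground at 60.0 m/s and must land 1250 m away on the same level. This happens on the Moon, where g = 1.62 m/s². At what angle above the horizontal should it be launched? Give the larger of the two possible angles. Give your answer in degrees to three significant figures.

From R = (v₀²/g) sin 2θ: sin 2θ = 1.62 × 1250 / 3600.0 = 0.5625.
2θ = 34.23° or 180° − 34.23° = 145.8°, so θ = 17.11° or 72.89°.
The larger angle is 72.89°.

72.9°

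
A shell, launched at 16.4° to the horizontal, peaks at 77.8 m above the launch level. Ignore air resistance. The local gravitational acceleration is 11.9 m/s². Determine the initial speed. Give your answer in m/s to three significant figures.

At the peak v_y = 0, so v_y0 = √(2gH) = √(2 × 11.9 × 77.8) = 43.03 m/s.
v_y0 = v₀ sin θ ⇒ v₀ = 43.03 / sin 16.4° = 152.4 m/s.

152 m/s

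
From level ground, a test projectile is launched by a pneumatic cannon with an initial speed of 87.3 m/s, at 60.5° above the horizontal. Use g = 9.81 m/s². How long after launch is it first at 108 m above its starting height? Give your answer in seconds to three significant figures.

Horizontal component vₓ = 87.30 cos 60.5° = 42.99 m/s; vertical v_y0 = 87.30 sin 60.5° = 75.98 m/s.
Height y(t) = 75.98 t − 4.905 t² = 108 gives 4.905 t² − 75.98 t + 108 = 0.
t = [75.98 ± √(75.98² − 2·9.81·108)] / 9.81 = (75.98 ± 60.45) / 9.81, so t = 1.583 s or t = 13.91 s.
The first (ascending) time is 1.583 s.

1.58 s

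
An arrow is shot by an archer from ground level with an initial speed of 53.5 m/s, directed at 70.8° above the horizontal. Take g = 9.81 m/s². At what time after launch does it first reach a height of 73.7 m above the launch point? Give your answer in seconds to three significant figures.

Horizontal component vₓ = 53.50 cos 70.8° = 17.59 m/s; vertical v_y0 = 53.50 sin 70.8° = 50.52 m/s.
Height y(t) = 50.52 t − 4.905 t² = 73.7 gives 4.905 t² − 50.52 t + 73.7 = 0.
Quadratic formula: t = (50.52 ± √1106.7) / 9.81 = (50.52 ± 33.27) / 9.81 → t = 1.759 s or 8.541 s.
The first (ascending) time is 1.759 s.

1.76 s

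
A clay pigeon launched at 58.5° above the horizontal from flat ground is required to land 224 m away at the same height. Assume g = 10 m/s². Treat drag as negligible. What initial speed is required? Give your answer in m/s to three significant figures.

From R = (v₀² / g) sin 2θ: v₀ = √(gR / sin 2θ).
v₀ = √(10.0 × 224 / sin 117.0°) = √(2240 / 0.8910) = √2514.0 = 50.14 m/s.

50.1 m/s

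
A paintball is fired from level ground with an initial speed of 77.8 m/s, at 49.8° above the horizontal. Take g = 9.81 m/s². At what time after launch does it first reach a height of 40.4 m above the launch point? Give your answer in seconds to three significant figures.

0.723 s

vₓ = 77.80 cos 49.8° = 50.22 m/s; v_y0 = 77.80 sin 49.8° = 59.42 m/s.
Height y(t) = 59.42 t − 4.905 t² = 40.4 gives 4.905 t² − 59.42 t + 40.4 = 0.
Quadratic formula: t = (59.42 ± √2738.5) / 9.81 = (59.42 ± 52.33) / 9.81 → t = 0.7230 s or 11.39 s.
The first (ascending) time is 0.7230 s.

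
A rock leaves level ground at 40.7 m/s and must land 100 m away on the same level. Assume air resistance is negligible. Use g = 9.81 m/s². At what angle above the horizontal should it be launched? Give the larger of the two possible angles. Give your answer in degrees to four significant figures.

71.84°

R = v₀² sin 2θ / g gives sin 2θ = gR/v₀² = 9.81·100/40.7² = 0.5922.
2θ = 36.31° or 180° − 36.31° = 143.7°, so θ = 18.16° or 71.84°.
The larger angle is 71.84°.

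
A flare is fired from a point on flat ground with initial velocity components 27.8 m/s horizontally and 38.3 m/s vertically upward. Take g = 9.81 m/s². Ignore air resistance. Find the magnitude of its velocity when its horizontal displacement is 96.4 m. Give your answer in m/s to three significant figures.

x = vₓ t ⇒ t = 96.4/27.80 = 3.468 s.
Vertical velocity there: v_y = v_y0 − g t = 38.30 − 9.81 × 3.468 = 4.283 m/s.
Speed: √(vₓ² + v_y²) = √(27.80² + 4.283²) = 28.13 m/s.

28.1 m/s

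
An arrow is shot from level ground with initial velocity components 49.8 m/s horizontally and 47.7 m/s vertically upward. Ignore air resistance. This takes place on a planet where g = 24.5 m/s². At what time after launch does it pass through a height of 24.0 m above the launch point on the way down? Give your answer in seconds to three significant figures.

Require v_y0 t − ½ g t² = 24.0, i.e. 12.25 t² − 47.70 t + 24.0 = 0.
t = [47.70 ± √(47.70² − 2·24.5·24.0)] / 24.5 = (47.70 ± 33.16) / 24.5, so t = 0.5937 s or t = 3.300 s.
The descending-branch root is 3.300 s.

3.30 s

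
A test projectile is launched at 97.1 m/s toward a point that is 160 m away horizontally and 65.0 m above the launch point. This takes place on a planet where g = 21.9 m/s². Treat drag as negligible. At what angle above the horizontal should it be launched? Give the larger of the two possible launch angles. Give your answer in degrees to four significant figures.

78.00°

Trajectory: y = x tanθ − g x² (1 + tan²θ)/(2v₀²). With x = 160, y = 65.0, v₀ = 97.1, g = 21.9:
29.73 tan²θ − 160 tanθ + (94.73) = 0.
tanθ = [160 ± √(160² − 4 × 29.73 × (94.73))] / (2 × 29.73) = (160 ± 119.7) / 59.46, giving tanθ = 0.6773 or 4.704.
θ = 34.11° or 78.00°; the larger is 78.00°.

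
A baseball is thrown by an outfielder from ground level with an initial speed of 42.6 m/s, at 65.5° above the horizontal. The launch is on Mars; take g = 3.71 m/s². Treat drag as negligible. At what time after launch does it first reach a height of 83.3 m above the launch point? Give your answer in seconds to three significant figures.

Horizontal component vₓ = 42.60 cos 65.5° = 17.67 m/s; vertical v_y0 = 42.60 sin 65.5° = 38.76 m/s.
Height y(t) = 38.76 t − 1.855 t² = 83.3 gives 1.855 t² − 38.76 t + 83.3 = 0.
Quadratic formula: t = (38.76 ± √884.59) / 3.71 = (38.76 ± 29.74) / 3.71 → t = 2.432 s or 18.47 s.
The first (ascending) time is 2.432 s.

2.43 s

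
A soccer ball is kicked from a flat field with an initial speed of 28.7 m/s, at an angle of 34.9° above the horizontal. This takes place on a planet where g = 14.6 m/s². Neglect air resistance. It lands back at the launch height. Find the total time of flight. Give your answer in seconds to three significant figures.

2.25 s

vₓ = 28.70 cos 34.9° = 23.54 m/s; v_y0 = 28.70 sin 34.9° = 16.42 m/s.
It returns to y = 0 when t = 2 v_y0 / g = 2(16.42)/14.6 = 2.249 s.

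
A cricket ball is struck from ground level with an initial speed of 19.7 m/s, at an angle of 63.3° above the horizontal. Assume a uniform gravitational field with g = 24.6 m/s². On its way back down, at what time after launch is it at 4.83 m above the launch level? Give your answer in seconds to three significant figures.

1.06 s

Horizontal component vₓ = 19.70 cos 63.3° = 8.852 m/s; vertical v_y0 = 19.70 sin 63.3° = 17.60 m/s.
Set y = v_y0 t − ½ g t² = 4.83: 12.30 t² − 17.60 t + 4.83 = 0.
Quadratic formula: t = (17.60 ± √72.103) / 24.6 = (17.60 ± 8.491) / 24.6 → t = 0.3702 s or 1.061 s.
The descending-branch root is 1.061 s.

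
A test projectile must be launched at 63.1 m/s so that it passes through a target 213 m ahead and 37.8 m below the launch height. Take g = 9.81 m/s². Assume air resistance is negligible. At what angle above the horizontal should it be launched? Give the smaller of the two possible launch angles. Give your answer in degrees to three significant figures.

4.97°

Trajectory: y = x tanθ − g x² (1 + tan²θ)/(2v₀²). With x = 213, y = −37.8, v₀ = 63.1, g = 9.81:
55.89 tan²θ − 213 tanθ + (18.09) = 0.
tanθ = [213 ± √(213² − 4 × 55.89 × (18.09))] / (2 × 55.89) = (213 ± 203.3) / 111.8, giving tanθ = 0.08692 or 3.724.
θ = 4.967° or 74.97°; the smaller is 4.967°.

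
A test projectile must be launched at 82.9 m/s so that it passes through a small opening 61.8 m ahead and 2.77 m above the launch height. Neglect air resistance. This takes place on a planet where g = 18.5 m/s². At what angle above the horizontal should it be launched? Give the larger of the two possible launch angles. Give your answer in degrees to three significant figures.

Trajectory: y = x tanθ − g x² (1 + tan²θ)/(2v₀²). With x = 61.8, y = 2.77, v₀ = 82.9, g = 18.5:
5.141 tan²θ − 61.8 tanθ + (7.911) = 0.
tanθ = [61.8 ± √(61.8² − 4 × 5.141 × (7.911))] / (2 × 5.141) = (61.8 ± 60.47) / 10.28, giving tanθ = 0.1294 or 11.89.
θ = 7.373° or 85.19°; the larger is 85.19°.

85.2°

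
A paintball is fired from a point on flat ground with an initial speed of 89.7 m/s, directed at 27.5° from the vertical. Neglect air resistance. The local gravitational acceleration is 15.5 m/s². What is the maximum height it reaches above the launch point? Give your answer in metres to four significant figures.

Components: vₓ = 89.70 sin 27.5° = 41.42 m/s, v_y0 = 89.70 cos 27.5° = 79.56 m/s.
Peak height H = v_y0² / (2g) = 6330.6 / 31.00 = 204.2 m.

204.2 m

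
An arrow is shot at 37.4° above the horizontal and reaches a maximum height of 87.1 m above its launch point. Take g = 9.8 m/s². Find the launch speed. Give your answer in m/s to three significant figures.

68.0 m/s

At the peak v_y = 0, so v_y0 = √(2gH) = √(2 × 9.80 × 87.1) = 41.32 m/s.
v_y0 = v₀ sin θ ⇒ v₀ = 41.32 / sin 37.4° = 68.03 m/s.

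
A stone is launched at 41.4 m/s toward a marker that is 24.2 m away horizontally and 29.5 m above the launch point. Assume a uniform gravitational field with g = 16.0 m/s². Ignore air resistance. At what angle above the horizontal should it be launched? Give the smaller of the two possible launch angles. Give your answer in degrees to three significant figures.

Trajectory: y = x tanθ − g x² (1 + tan²θ)/(2v₀²). With x = 24.2, y = 29.5, v₀ = 41.4, g = 16.0:
2.734 tan²θ − 24.2 tanθ + (32.23) = 0.
tanθ = [24.2 ± √(24.2² − 4 × 2.734 × (32.23))] / (2 × 2.734) = (24.2 ± 15.27) / 5.467, giving tanθ = 1.633 or 7.220.
θ = 58.52° or 82.11°; the smaller is 58.52°.

58.5°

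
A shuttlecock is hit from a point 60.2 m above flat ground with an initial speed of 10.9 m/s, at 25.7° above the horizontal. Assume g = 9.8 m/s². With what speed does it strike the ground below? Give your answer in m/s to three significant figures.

36.0 m/s

Horizontal component vₓ = 10.90 cos 25.7° = 9.822 m/s; vertical v_y0 = 10.90 sin 25.7° = 4.727 m/s.
Vertical motion (up positive, ground at y = 0): 4.900 t² − (4.727) t − 60.2 = 0, so t = (4.727 + √(4.727² + 2·9.80·60.2)) / 9.80 = (4.727 + 34.67) / 9.80 = 4.020 s.
Vertical velocity at impact: v_y = v_y0 − g t = 4.727 − 9.80 × 4.020 = −34.67 m/s.
Speed: |v| = √(vₓ² + v_y²) = √(9.822² + 34.67²) = 36.04 m/s.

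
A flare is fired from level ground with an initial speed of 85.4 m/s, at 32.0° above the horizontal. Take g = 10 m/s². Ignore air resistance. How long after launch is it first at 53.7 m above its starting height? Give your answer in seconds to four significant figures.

1.405 s

vₓ = 85.40 cos 32.0° = 72.42 m/s; v_y0 = 85.40 sin 32.0° = 45.26 m/s.
Require v_y0 t − ½ g t² = 53.7, i.e. 5.000 t² − 45.26 t + 53.7 = 0.
t = [45.26 ± √(45.26² − 2·10.0·53.7)] / 10.0 = (45.26 ± 31.21) / 10.0, so t = 1.405 s or t = 7.646 s.
The first (ascending) time is 1.405 s.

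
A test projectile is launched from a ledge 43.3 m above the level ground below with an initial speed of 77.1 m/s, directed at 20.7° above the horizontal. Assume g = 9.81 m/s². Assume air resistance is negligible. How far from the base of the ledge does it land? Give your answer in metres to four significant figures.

vₓ = 77.10 cos 20.7° = 72.12 m/s; v_y0 = 77.10 sin 20.7° = 27.25 m/s.
Vertical motion (up positive, ground at y = 0): 4.905 t² − (27.25) t − 43.3 = 0, so t = (27.25 + √(27.25² + 2·9.81·43.3)) / 9.81 = (27.25 + 39.90) / 9.81 = 6.846 s.
Horizontal distance: R = vₓ t = 72.12 × 6.846 = 493.7 m.

493.7 m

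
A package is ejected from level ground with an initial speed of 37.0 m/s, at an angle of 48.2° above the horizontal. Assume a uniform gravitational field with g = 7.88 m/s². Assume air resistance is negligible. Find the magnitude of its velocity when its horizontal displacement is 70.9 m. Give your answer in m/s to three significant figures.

25.1 m/s

Horizontal component vₓ = 37.00 cos 48.2° = 24.66 m/s; vertical v_y0 = 37.00 sin 48.2° = 27.58 m/s.
Time to reach x = 70.9 m: t = x/vₓ = 70.9/24.66 = 2.875 s.
Vertical velocity there: v_y = v_y0 − g t = 27.58 − 7.88 × 2.875 = 4.928 m/s.
Speed: √(vₓ² + v_y²) = √(24.66² + 4.928²) = 25.15 m/s.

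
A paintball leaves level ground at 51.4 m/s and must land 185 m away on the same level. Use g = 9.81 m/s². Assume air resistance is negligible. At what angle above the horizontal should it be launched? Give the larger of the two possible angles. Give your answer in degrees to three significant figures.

R = v₀² sin 2θ / g gives sin 2θ = gR/v₀² = 9.81·185/51.4² = 0.6869.
2θ = 43.39° or 180° − 43.39° = 136.6°, so θ = 21.69° or 68.31°.
The larger angle is 68.31°.

68.3°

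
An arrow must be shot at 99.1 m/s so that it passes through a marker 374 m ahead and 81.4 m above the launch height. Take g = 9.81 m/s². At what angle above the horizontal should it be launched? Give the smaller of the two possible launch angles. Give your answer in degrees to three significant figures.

Trajectory: y = x tanθ − g x² (1 + tan²θ)/(2v₀²). With x = 374, y = 81.4, v₀ = 99.1, g = 9.81:
69.86 tan²θ − 374 tanθ + (151.3) = 0.
tanθ = [374 ± √(374² − 4 × 69.86 × (151.3))] / (2 × 69.86) = (374 ± 312.4) / 139.7, giving tanθ = 0.4407 or 4.913.
θ = 23.78° or 78.49°; the smaller is 23.78°.

23.8°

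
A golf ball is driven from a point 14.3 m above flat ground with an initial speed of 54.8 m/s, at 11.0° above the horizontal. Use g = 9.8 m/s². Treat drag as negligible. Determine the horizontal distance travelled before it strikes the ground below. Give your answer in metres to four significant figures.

Resolve: vₓ = 54.80 cos 11.0° = 53.79 m/s and v_y0 = 54.80 sin 11.0° = 10.46 m/s.
Vertical motion (up positive, ground at y = 0): 4.900 t² − (10.46) t − 14.3 = 0, so t = (10.46 + √(10.46² + 2·9.80·14.3)) / 9.80 = (10.46 + 19.74) / 9.80 = 3.081 s.
Horizontal distance: R = vₓ t = 53.79 × 3.081 = 165.7 m.

165.7 m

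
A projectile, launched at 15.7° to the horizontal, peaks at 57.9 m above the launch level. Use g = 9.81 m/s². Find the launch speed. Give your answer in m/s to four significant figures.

At the peak v_y = 0, so v_y0 = √(2gH) = √(2 × 9.81 × 57.9) = 33.70 m/s.
v_y0 = v₀ sin θ ⇒ v₀ = 33.70 / sin 15.7° = 124.6 m/s.

124.6 m/s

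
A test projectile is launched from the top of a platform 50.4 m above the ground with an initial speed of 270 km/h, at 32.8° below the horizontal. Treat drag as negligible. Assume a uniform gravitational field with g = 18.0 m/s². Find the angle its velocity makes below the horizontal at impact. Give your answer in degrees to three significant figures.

43.0°

Convert: 270 km/h = 270/3.6 = 75.00 m/s.
Horizontal component vₓ = 75.00 cos 32.8° = 63.04 m/s; vertical v_y0 = −40.63 m/s (downward).
Vertical motion (up positive, ground at y = 0): 9.000 t² − (−40.63) t − 50.4 = 0, so t = (−40.63 + √(40.63² + 2·18.0·50.4)) / 18.0 = (−40.63 + 58.86) / 18.0 = 1.013 s.
At impact: v_y = v_y0 − g t = −58.86 m/s; vₓ = 63.04 m/s.
Angle below horizontal: arctan(|v_y|/vₓ) = arctan(58.86/63.04) = 43.04°.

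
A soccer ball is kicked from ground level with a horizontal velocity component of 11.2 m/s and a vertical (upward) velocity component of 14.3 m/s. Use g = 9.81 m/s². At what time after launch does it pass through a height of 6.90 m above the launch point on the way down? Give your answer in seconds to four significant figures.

2.305 s

Set y = v_y0 t − ½ g t² = 6.90: 4.905 t² − 14.30 t + 6.90 = 0.
Quadratic formula: t = (14.30 ± √69.112) / 9.81 = (14.30 ± 8.313) / 9.81 → t = 0.6103 s or 2.305 s.
The descending-branch root is 2.305 s.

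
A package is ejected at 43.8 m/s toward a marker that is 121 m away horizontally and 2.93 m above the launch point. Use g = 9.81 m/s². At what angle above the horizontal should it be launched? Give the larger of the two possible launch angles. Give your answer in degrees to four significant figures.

70.69°

Trajectory: y = x tanθ − g x² (1 + tan²θ)/(2v₀²). With x = 121, y = 2.93, v₀ = 43.8, g = 9.81:
37.43 tan²θ − 121 tanθ + (40.36) = 0.
tanθ = [121 ± √(121² − 4 × 37.43 × (40.36))] / (2 × 37.43) = (121 ± 92.72) / 74.87, giving tanθ = 0.3777 or 2.855.
θ = 20.69° or 70.69°; the larger is 70.69°.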